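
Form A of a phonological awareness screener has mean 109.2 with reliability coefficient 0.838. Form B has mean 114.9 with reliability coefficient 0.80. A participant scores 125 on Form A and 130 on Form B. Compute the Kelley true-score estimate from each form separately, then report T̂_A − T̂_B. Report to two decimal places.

T̂_A = 0.838(125) + 0.162(109.2) = 122.4404
T̂_B = 0.80(130) + 0.20(114.9) = 126.9800
T̂_A − T̂_B = -4.5396

-4.54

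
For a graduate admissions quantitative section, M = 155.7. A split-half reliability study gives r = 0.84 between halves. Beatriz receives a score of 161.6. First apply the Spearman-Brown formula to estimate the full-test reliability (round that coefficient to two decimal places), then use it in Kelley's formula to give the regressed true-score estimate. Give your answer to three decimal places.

Spearman-Brown: ρ = 2r/(1 + r) = 2(0.84)/(1 + 0.84) = 1.680/1.84 = 0.9130 → 0.91
T̂ = ρX + (1 − ρ)μ
  = 0.91 × 161.6 + 0.09 × 155.7
  = 147.056 + 14.013
  = 161.0690
  ≈ 161.069

161.069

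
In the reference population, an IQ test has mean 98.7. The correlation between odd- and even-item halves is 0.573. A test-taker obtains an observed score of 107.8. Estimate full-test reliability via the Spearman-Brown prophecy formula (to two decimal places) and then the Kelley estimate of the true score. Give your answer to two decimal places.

105.34

Spearman-Brown: ρ = 2r/(1 + r) = 2(0.573)/(1 + 0.573) = 1.1460/1.573 = 0.7285 → 0.73
T̂ = ρX + (1 − ρ)μ
  = 0.73 × 107.8 + 0.27 × 98.7
  = 78.694 + 26.649
  = 105.343
  ≈ 105.34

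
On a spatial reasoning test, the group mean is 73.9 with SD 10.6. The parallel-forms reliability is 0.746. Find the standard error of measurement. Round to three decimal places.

5.342

SEM = SD · √(1 − ρ) = 10.6 × √0.254 = 10.6 × 0.5040 = 5.3422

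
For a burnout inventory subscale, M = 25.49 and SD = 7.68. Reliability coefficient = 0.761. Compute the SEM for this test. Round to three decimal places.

3.755

SEM = SD · √(1 − ρ) = 7.68 × √0.239 = 7.68 × 0.4889 = 3.7546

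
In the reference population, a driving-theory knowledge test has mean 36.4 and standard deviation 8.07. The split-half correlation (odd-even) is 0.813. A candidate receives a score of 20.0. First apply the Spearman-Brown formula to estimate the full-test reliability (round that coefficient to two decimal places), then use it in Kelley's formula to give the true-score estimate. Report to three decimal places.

Spearman-Brown: ρ = 2r/(1 + r) = 2(0.813)/(1 + 0.813) = 1.6260/1.813 = 0.8969 → 0.90
Weight the observed score by reliability and the mean by (1 − reliability): T̂ = 0.90·20.0 + 0.10·36.4 = 18.000 + 3.640 = 21.6400.

21.640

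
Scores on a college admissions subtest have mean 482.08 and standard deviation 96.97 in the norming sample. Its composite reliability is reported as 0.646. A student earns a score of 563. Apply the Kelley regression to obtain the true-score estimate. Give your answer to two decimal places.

534.35

Weight the observed score by reliability and the mean by (1 − reliability): T̂ = 0.646·563 + 0.354·482.08 = 363.698 + 170.65632 = 534.354.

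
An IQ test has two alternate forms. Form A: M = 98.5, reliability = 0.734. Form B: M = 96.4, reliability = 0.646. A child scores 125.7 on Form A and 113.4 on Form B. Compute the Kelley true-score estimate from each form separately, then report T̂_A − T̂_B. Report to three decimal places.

T̂_A = 0.734(125.7) + 0.266(98.5) = 118.46480
T̂_B = 0.646(113.4) + 0.354(96.4) = 107.38200
T̂_A − T̂_B = 11.08280

11.083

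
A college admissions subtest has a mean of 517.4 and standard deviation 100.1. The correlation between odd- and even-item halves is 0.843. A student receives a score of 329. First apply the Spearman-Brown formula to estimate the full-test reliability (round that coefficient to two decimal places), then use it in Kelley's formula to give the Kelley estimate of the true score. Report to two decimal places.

345.96

Spearman-Brown: ρ = 2r/(1 + r) = 2(0.843)/(1 + 0.843) = 1.6860/1.843 = 0.9148 → 0.91
T̂ = 0.91(329) + 0.09(517.4) = 299.39 + 46.566 = 345.956 → 345.96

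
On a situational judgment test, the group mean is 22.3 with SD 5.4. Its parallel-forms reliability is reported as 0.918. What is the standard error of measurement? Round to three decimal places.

SEM = SD · √(1 − ρ) = 5.4 × √0.082 = 5.4 × 0.2864 = 1.5463

1.546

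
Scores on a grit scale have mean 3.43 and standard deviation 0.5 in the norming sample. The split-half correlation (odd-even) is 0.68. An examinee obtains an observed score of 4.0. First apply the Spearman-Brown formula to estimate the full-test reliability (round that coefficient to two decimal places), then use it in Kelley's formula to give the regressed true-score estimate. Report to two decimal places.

Spearman-Brown: ρ = 2r/(1 + r) = 2(0.68)/(1 + 0.68) = 1.360/1.68 = 0.8095 → 0.81
Regress the observed score toward the mean by the unreliability: T̂ = 0.81·4.0 + 0.19·3.43 = 3.240 + 0.6517 = 3.892.

3.89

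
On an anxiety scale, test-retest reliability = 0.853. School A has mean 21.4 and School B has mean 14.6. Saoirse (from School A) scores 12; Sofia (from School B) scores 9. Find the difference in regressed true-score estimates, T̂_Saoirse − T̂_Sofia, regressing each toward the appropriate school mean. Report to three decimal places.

T̂_Saoirse = 0.853(12) + 0.147(21.4) = 13.38180
T̂_Sofia = 0.853(9) + 0.147(14.6) = 9.82320
Difference = 13.38180 − 9.82320 = 3.55860

3.559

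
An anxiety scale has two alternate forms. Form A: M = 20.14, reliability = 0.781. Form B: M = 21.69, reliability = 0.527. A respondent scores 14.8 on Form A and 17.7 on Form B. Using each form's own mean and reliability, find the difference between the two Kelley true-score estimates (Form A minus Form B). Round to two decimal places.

-3.62

T̂_A = 0.781(14.8) + 0.219(20.14) = 15.9695
T̂_B = 0.527(17.7) + 0.473(21.69) = 19.5873
T̂_A − T̂_B = -3.6178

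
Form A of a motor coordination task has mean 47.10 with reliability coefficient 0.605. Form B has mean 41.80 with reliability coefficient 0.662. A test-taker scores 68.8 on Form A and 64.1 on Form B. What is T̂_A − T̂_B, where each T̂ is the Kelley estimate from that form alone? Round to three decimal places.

T̂_A = 0.605(68.8) + 0.395(47.10) = 60.22850
T̂_B = 0.662(64.1) + 0.338(41.80) = 56.56260
T̂_A − T̂_B = 3.66590

3.666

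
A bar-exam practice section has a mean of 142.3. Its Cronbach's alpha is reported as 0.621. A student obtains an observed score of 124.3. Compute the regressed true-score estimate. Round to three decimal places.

131.122

Weight the observed score by reliability and the mean by (1 − reliability): T̂ = 0.621·124.3 + 0.379·142.3 = 77.1903 + 53.9317 = 131.1220.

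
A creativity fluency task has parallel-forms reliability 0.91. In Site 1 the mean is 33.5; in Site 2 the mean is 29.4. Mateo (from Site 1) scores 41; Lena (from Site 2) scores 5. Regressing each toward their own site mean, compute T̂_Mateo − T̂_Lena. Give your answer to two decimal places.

T̂_Mateo = 0.91(41) + 0.09(33.5) = 40.3250
T̂_Lena = 0.91(5) + 0.09(29.4) = 7.1960
Difference = 40.3250 − 7.1960 = 33.1290

33.13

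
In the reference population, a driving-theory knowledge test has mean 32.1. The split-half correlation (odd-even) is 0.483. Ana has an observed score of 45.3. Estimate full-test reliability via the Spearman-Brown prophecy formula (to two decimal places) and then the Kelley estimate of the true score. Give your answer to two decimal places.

Spearman-Brown: ρ = 2r/(1 + r) = 2(0.483)/(1 + 0.483) = 0.9660/1.483 = 0.6514 → 0.65
Regress the observed score toward the mean by the unreliability: T̂ = 0.65·45.3 + 0.35·32.1 = 29.445 + 11.235 = 40.680.

40.68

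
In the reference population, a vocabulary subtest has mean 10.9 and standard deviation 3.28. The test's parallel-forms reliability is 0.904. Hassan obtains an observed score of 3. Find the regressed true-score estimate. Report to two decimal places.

T̂ = ρX + (1 − ρ)μ
  = 0.904 × 3 + 0.096 × 10.9
  = 2.712 + 1.0464
  = 3.758
  ≈ 3.76

3.76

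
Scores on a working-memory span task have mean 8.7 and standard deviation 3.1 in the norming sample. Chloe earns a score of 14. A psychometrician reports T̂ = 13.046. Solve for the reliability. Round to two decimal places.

0.82

T̂ = ρX + (1 − ρ)μ  ⇒  T̂ − μ = ρ(X − μ)
ρ = (T̂ − μ)/(X − μ) = (13.046 − 8.7) / (14 − 8.7) = 4.346 / 5.3 = 0.8200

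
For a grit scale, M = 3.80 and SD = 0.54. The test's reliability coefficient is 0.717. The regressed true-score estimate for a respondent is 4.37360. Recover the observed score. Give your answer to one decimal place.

T̂ = ρX + (1 − ρ)μ  ⇒  X = (T̂ − (1 − ρ)μ) / ρ
X = (4.37360 − 0.283 × 3.80) / 0.717 = (4.37360 − 1.07540) / 0.717 = 3.29820 / 0.717 = 4.600

4.6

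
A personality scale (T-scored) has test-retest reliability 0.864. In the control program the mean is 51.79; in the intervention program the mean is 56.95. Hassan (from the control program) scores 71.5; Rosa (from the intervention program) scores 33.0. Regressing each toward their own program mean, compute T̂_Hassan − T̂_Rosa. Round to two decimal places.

32.56

T̂_Hassan = 0.864(71.5) + 0.136(51.79) = 68.8194
T̂_Rosa = 0.864(33.0) + 0.136(56.95) = 36.2572
Difference = 68.8194 − 36.2572 = 32.5622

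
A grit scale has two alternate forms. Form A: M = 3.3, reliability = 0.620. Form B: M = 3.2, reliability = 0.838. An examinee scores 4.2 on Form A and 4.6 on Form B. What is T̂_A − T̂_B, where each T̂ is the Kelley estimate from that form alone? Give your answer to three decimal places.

T̂_A = 0.620(4.2) + 0.380(3.3) = 3.85800
T̂_B = 0.838(4.6) + 0.162(3.2) = 4.37320
T̂_A − T̂_B = -0.51520

-0.515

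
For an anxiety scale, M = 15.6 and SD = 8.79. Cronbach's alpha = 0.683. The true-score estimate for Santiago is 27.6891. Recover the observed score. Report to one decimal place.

T̂ = ρX + (1 − ρ)μ  ⇒  X = (T̂ − (1 − ρ)μ) / ρ
X = (27.6891 − 0.317 × 15.6) / 0.683 = (27.6891 − 4.9452) / 0.683 = 22.7439 / 0.683 = 33.300

33.3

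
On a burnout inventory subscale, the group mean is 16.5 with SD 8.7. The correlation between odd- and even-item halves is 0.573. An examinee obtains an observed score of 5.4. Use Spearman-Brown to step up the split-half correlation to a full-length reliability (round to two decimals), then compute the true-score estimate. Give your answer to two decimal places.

8.40

Spearman-Brown: ρ = 2r/(1 + r) = 2(0.573)/(1 + 0.573) = 1.1460/1.573 = 0.7285 → 0.73
T̂ = 0.73(5.4) + 0.27(16.5) = 3.942 + 4.455 = 8.397 → 8.40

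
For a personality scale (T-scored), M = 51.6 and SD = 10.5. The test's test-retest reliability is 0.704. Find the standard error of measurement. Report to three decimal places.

SEM = SD · √(1 − ρ) = 10.5 × √0.296 = 10.5 × 0.5441 = 5.7126

5.713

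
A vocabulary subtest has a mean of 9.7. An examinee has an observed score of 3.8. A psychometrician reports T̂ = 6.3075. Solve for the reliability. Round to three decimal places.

0.575

T̂ = ρX + (1 − ρ)μ  ⇒  T̂ − μ = ρ(X − μ)
ρ = (T̂ − μ)/(X − μ) = (6.3075 − 9.7) / (3.8 − 9.7) = -3.3925 / -5.9 = 0.57500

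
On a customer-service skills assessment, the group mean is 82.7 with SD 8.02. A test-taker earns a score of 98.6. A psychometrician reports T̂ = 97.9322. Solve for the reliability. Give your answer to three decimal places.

0.958

T̂ = ρX + (1 − ρ)μ  ⇒  T̂ − μ = ρ(X − μ)
ρ = (T̂ − μ)/(X − μ) = (97.9322 − 82.7) / (98.6 − 82.7) = 15.2322 / 15.9 = 0.95800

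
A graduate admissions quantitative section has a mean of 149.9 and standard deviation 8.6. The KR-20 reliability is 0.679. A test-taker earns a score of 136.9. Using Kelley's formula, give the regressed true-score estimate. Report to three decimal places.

141.073

Regress the observed score toward the mean by the unreliability: T̂ = 0.679·136.9 + 0.321·149.9 = 92.9551 + 48.1179 = 141.0730.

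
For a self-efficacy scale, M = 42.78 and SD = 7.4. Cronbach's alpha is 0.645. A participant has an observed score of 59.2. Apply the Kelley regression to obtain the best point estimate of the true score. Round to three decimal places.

Regress the observed score toward the mean by the unreliability: T̂ = 0.645·59.2 + 0.355·42.78 = 38.1840 + 15.18690 = 53.3709.

53.371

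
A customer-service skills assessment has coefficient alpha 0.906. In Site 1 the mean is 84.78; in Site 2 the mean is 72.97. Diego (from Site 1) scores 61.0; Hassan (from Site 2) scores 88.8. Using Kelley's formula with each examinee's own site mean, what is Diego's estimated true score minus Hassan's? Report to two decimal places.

T̂_Diego = 0.906(61.0) + 0.094(84.78) = 63.2353
T̂_Hassan = 0.906(88.8) + 0.094(72.97) = 87.3120
Difference = 63.2353 − 87.3120 = -24.0767

-24.08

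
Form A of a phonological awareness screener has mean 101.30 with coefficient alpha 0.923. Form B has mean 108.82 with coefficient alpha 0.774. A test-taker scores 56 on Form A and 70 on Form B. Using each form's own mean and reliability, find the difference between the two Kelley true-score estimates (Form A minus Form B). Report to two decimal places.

T̂_A = 0.923(56) + 0.077(101.30) = 59.4881
T̂_B = 0.774(70) + 0.226(108.82) = 78.7733
T̂_A − T̂_B = -19.2852

-19.29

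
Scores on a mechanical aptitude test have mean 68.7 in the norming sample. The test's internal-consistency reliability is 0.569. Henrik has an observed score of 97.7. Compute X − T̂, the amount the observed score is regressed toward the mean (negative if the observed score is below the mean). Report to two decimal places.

12.50

Kelley's formula gives T̂ = 0.569·97.7 + 0.431·68.7 = 55.5913 + 29.6097 = 85.2010.
X − T̂ = 97.7 − 85.201 = 12.499 → 12.50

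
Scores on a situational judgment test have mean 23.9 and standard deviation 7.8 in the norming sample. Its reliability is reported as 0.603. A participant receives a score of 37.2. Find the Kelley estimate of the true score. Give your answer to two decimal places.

31.92

Weight the observed score by reliability and the mean by (1 − reliability): T̂ = 0.603·37.2 + 0.397·23.9 = 22.4316 + 9.4883 = 31.920.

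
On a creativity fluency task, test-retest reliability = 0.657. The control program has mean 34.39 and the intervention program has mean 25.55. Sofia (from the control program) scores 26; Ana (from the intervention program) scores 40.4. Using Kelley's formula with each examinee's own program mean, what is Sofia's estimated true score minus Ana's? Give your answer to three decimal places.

T̂_Sofia = 0.657(26) + 0.343(34.39) = 28.87777
T̂_Ana = 0.657(40.4) + 0.343(25.55) = 35.30645
Difference = 28.87777 − 35.30645 = -6.42868

-6.429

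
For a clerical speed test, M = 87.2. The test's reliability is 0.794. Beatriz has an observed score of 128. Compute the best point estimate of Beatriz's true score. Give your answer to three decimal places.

T̂ = ρX + (1 − ρ)μ
  = 0.794 × 128 + 0.206 × 87.2
  = 101.632 + 17.9632
  = 119.5952
  ≈ 119.595

119.595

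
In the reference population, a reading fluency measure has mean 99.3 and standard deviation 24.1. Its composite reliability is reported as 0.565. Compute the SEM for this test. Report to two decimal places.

SEM = SD · √(1 − ρ) = 24.1 × √0.435 = 24.1 × 0.6595 = 15.895

15.90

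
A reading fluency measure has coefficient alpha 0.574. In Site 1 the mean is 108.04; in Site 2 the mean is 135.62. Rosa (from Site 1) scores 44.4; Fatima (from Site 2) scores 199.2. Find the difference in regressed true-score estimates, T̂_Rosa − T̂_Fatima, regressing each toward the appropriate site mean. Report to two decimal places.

T̂_Rosa = 0.574(44.4) + 0.426(108.04) = 71.5106
T̂_Fatima = 0.574(199.2) + 0.426(135.62) = 172.1149
Difference = 71.5106 − 172.1149 = -100.6043

-100.60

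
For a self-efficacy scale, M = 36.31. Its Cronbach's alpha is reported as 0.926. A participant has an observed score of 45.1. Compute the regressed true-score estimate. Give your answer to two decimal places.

T̂ = ρX + (1 − ρ)μ
  = 0.926 × 45.1 + 0.074 × 36.31
  = 41.7626 + 2.68694
  = 44.450
  ≈ 44.45

44.45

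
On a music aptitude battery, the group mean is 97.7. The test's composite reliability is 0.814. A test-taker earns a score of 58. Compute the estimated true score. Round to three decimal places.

T̂ = 0.814(58) + 0.186(97.7) = 47.212 + 18.1722 = 65.3842 → 65.384

65.384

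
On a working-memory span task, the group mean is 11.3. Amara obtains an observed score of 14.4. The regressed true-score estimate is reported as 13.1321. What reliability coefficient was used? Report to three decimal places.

T̂ = ρX + (1 − ρ)μ  ⇒  T̂ − μ = ρ(X − μ)
ρ = (T̂ − μ)/(X − μ) = (13.1321 − 11.3) / (14.4 − 11.3) = 1.8321 / 3.1 = 0.59100

0.591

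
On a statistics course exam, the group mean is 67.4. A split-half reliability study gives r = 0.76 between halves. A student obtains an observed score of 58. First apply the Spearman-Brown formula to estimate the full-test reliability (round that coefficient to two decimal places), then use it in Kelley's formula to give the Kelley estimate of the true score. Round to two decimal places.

59.32

Spearman-Brown: ρ = 2r/(1 + r) = 2(0.76)/(1 + 0.76) = 1.520/1.76 = 0.8636 → 0.86
T̂ = ρX + (1 − ρ)μ
  = 0.86 × 58 + 0.14 × 67.4
  = 49.88 + 9.436
  = 59.316
  ≈ 59.32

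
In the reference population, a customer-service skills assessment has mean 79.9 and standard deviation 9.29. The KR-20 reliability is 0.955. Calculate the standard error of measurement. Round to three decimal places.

SEM = SD · √(1 − ρ) = 9.29 × √0.045 = 9.29 × 0.2121 = 1.9707

1.971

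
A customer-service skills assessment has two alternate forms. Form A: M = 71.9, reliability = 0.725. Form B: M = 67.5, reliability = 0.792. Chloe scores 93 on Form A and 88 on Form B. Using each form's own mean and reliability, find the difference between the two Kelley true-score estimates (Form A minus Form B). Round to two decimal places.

3.46

T̂_A = 0.725(93) + 0.275(71.9) = 87.1975
T̂_B = 0.792(88) + 0.208(67.5) = 83.7360
T̂_A − T̂_B = 3.4615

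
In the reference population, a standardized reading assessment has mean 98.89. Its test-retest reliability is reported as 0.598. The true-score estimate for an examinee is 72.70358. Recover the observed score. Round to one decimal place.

55.1

T̂ = ρX + (1 − ρ)μ  ⇒  X = (T̂ − (1 − ρ)μ) / ρ
X = (72.70358 − 0.402 × 98.89) / 0.598 = (72.70358 − 39.75378) / 0.598 = 32.94980 / 0.598 = 55.100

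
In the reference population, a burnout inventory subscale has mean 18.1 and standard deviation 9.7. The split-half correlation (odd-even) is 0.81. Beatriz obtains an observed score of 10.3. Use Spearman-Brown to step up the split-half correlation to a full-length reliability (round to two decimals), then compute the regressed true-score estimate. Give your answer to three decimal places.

Spearman-Brown: ρ = 2r/(1 + r) = 2(0.81)/(1 + 0.81) = 1.620/1.81 = 0.8950 → 0.90
T̂ = ρX + (1 − ρ)μ
  = 0.90 × 10.3 + 0.10 × 18.1
  = 9.270 + 1.810
  = 11.0800
  ≈ 11.080

11.080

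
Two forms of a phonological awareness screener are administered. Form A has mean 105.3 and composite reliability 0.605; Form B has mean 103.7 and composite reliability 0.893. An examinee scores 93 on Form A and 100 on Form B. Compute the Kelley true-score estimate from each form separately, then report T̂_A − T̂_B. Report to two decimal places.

-2.54

T̂_A = 0.605(93) + 0.395(105.3) = 97.8585
T̂_B = 0.893(100) + 0.107(103.7) = 100.3959
T̂_A − T̂_B = -2.5374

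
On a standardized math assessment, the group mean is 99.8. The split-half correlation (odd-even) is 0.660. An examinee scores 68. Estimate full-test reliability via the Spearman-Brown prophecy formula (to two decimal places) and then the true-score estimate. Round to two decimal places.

Spearman-Brown: ρ = 2r/(1 + r) = 2(0.660)/(1 + 0.660) = 1.3200/1.660 = 0.7952 → 0.80
Kelley's formula gives T̂ = 0.80·68 + 0.20·99.8 = 54.40 + 19.960 = 74.360.

74.36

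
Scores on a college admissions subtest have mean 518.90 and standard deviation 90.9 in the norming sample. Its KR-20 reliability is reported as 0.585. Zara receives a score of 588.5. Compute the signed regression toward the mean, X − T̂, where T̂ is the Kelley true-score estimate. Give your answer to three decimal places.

T̂ = ρX + (1 − ρ)μ
  = 0.585 × 588.5 + 0.415 × 518.90
  = 344.2725 + 215.34350
  = 559.61600
  ≈ 559.6160
X − T̂ = 588.5 − 559.6160 = 28.8840 → 28.884

28.884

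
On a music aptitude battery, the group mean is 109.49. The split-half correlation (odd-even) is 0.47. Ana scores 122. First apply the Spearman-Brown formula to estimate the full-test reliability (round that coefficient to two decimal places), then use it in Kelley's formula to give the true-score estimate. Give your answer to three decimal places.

Spearman-Brown: ρ = 2r/(1 + r) = 2(0.47)/(1 + 0.47) = 0.940/1.47 = 0.6395 → 0.64
Regress the observed score toward the mean by the unreliability: T̂ = 0.64·122 + 0.36·109.49 = 78.08 + 39.4164 = 117.4964.

117.496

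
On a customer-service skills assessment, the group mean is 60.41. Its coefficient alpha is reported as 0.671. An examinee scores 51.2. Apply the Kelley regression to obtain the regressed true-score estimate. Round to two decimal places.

54.23

T̂ = 0.671(51.2) + 0.329(60.41) = 34.3552 + 19.87489 = 54.230 → 54.23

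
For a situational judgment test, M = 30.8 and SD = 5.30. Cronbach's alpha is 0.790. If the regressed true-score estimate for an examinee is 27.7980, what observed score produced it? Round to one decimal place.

T̂ = ρX + (1 − ρ)μ  ⇒  X = (T̂ − (1 − ρ)μ) / ρ
X = (27.7980 − 0.210 × 30.8) / 0.790 = (27.7980 − 6.4680) / 0.790 = 21.3300 / 0.790 = 27.000

27.0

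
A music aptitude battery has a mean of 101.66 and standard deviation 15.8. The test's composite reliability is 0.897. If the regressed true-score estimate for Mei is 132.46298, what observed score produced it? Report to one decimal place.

T̂ = ρX + (1 − ρ)μ  ⇒  X = (T̂ − (1 − ρ)μ) / ρ
X = (132.46298 − 0.103 × 101.66) / 0.897 = (132.46298 − 10.47098) / 0.897 = 121.99200 / 0.897 = 136.000

136.0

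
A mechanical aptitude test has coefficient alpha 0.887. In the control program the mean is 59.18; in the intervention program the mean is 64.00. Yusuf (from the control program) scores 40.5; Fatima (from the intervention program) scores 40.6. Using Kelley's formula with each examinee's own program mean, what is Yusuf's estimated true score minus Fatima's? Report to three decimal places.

T̂_Yusuf = 0.887(40.5) + 0.113(59.18) = 42.61084
T̂_Fatima = 0.887(40.6) + 0.113(64.00) = 43.24420
Difference = 42.61084 − 43.24420 = -0.63336

-0.633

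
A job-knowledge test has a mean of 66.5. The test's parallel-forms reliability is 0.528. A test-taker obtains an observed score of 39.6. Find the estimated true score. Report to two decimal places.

T̂ = ρX + (1 − ρ)μ
  = 0.528 × 39.6 + 0.472 × 66.5
  = 20.9088 + 31.3880
  = 52.297
  ≈ 52.30

52.30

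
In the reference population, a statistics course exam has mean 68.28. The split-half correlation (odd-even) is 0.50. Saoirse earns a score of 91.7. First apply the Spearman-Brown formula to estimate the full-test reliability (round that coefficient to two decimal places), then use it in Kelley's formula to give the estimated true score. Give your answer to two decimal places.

Spearman-Brown: ρ = 2r/(1 + r) = 2(0.50)/(1 + 0.50) = 1.000/1.50 = 0.6667 → 0.67
T̂ = 0.67(91.7) + 0.33(68.28) = 61.439 + 22.5324 = 83.971 → 83.97

83.97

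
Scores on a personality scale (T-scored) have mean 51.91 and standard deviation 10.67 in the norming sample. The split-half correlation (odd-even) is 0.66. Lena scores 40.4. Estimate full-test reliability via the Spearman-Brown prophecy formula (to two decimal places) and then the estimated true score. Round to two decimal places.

Spearman-Brown: ρ = 2r/(1 + r) = 2(0.66)/(1 + 0.66) = 1.320/1.66 = 0.7952 → 0.80
T̂ = ρX + (1 − ρ)μ
  = 0.80 × 40.4 + 0.20 × 51.91
  = 32.320 + 10.3820
  = 42.702
  ≈ 42.70

42.70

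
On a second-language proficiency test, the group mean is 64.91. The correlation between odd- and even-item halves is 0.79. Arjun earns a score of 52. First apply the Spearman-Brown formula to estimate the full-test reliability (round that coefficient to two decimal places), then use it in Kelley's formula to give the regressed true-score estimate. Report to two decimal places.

53.55

Spearman-Brown: ρ = 2r/(1 + r) = 2(0.79)/(1 + 0.79) = 1.580/1.79 = 0.8827 → 0.88
T̂ = 0.88(52) + 0.12(64.91) = 45.76 + 7.7892 = 53.549 → 53.55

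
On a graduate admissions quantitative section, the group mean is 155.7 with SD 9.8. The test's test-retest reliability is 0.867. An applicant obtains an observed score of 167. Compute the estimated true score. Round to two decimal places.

Kelley's formula gives T̂ = 0.867·167 + 0.133·155.7 = 144.789 + 20.7081 = 165.497.

165.50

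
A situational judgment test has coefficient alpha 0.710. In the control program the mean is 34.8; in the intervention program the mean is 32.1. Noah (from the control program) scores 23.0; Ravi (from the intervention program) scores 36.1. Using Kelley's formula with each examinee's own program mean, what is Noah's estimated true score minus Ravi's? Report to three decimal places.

-8.518

T̂_Noah = 0.710(23.0) + 0.290(34.8) = 26.42200
T̂_Ravi = 0.710(36.1) + 0.290(32.1) = 34.94000
Difference = 26.42200 − 34.94000 = -8.51800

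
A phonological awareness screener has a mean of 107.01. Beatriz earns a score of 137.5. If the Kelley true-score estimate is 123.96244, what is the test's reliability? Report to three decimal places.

0.556

T̂ = ρX + (1 − ρ)μ  ⇒  T̂ − μ = ρ(X − μ)
ρ = (T̂ − μ)/(X − μ) = (123.96244 − 107.01) / (137.5 − 107.01) = 16.95244 / 30.49 = 0.55600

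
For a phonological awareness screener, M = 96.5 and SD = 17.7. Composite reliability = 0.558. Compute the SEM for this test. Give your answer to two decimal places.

SEM = SD · √(1 − ρ) = 17.7 × √0.442 = 17.7 × 0.6648 = 11.768

11.77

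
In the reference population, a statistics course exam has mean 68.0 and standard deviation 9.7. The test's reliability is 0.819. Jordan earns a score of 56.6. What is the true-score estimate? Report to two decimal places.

58.66

T̂ = 0.819(56.6) + 0.181(68.0) = 46.3554 + 12.3080 = 58.663 → 58.66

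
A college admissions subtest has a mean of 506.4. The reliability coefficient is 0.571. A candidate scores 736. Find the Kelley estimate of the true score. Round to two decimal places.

637.50

T̂ = ρX + (1 − ρ)μ
  = 0.571 × 736 + 0.429 × 506.4
  = 420.256 + 217.2456
  = 637.502
  ≈ 637.50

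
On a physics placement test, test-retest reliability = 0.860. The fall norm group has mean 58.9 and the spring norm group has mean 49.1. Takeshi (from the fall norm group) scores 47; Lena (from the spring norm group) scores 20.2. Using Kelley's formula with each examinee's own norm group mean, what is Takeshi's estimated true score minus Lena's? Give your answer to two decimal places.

T̂_Takeshi = 0.860(47) + 0.140(58.9) = 48.6660
T̂_Lena = 0.860(20.2) + 0.140(49.1) = 24.2460
Difference = 48.6660 − 24.2460 = 24.4200

24.42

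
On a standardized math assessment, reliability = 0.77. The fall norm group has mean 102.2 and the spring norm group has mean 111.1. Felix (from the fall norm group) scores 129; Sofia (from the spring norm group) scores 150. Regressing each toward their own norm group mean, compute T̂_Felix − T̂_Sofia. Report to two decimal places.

-18.22

T̂_Felix = 0.77(129) + 0.23(102.2) = 122.8360
T̂_Sofia = 0.77(150) + 0.23(111.1) = 141.0530
Difference = 122.8360 − 141.0530 = -18.2170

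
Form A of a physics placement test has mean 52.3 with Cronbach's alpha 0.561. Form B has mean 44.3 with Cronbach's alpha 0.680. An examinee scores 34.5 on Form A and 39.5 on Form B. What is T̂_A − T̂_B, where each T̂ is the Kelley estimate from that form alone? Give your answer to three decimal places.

1.278

T̂_A = 0.561(34.5) + 0.439(52.3) = 42.31420
T̂_B = 0.680(39.5) + 0.320(44.3) = 41.03600
T̂_A − T̂_B = 1.27820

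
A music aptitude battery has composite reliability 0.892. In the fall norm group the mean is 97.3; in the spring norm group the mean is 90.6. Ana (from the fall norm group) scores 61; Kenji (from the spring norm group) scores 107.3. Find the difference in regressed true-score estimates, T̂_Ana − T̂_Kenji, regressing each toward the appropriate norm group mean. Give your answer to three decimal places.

-40.576

T̂_Ana = 0.892(61) + 0.108(97.3) = 64.92040
T̂_Kenji = 0.892(107.3) + 0.108(90.6) = 105.49640
Difference = 64.92040 − 105.49640 = -40.57600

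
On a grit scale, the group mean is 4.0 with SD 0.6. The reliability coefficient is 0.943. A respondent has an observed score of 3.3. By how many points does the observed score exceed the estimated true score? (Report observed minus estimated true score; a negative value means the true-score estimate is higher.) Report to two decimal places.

-0.04

Weight the observed score by reliability and the mean by (1 − reliability): T̂ = 0.943·3.3 + 0.057·4.0 = 3.1119 + 0.2280 = 3.3399.
X − T̂ = 3.3 − 3.340 = -0.040 → -0.04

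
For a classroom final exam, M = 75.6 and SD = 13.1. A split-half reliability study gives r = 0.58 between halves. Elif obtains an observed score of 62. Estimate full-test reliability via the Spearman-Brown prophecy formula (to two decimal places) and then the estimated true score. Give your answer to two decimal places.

Spearman-Brown: ρ = 2r/(1 + r) = 2(0.58)/(1 + 0.58) = 1.160/1.58 = 0.7342 → 0.73
Regress the observed score toward the mean by the unreliability: T̂ = 0.73·62 + 0.27·75.6 = 45.26 + 20.412 = 65.672.

65.67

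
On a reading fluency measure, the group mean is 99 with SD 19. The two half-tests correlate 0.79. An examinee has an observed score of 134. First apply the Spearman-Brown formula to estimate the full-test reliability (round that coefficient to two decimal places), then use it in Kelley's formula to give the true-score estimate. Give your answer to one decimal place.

129.8

Spearman-Brown: ρ = 2r/(1 + r) = 2(0.79)/(1 + 0.79) = 1.580/1.79 = 0.8827 → 0.88
T̂ = ρX + (1 − ρ)μ
  = 0.88 × 134 + 0.12 × 99
  = 117.92 + 11.88
  = 129.80
  ≈ 129.8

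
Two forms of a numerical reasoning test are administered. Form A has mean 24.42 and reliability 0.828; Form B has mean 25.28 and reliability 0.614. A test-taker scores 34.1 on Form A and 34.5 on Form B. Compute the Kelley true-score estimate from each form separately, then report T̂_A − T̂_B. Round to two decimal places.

1.49

T̂_A = 0.828(34.1) + 0.172(24.42) = 32.4350
T̂_B = 0.614(34.5) + 0.386(25.28) = 30.9411
T̂_A − T̂_B = 1.4940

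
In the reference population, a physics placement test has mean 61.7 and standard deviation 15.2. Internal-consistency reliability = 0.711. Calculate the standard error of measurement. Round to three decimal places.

8.171

SEM = SD · √(1 − ρ) = 15.2 × √0.289 = 15.2 × 0.5376 = 8.1713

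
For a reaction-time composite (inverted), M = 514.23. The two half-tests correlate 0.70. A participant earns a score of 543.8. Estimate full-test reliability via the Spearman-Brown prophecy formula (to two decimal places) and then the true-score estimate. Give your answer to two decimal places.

Spearman-Brown: ρ = 2r/(1 + r) = 2(0.70)/(1 + 0.70) = 1.400/1.70 = 0.8235 → 0.82
T̂ = ρX + (1 − ρ)μ
  = 0.82 × 543.8 + 0.18 × 514.23
  = 445.916 + 92.5614
  = 538.477
  ≈ 538.48

538.48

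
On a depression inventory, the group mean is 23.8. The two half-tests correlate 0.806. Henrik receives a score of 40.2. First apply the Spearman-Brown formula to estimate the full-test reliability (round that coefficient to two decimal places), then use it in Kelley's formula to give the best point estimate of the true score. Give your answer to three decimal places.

38.396

Spearman-Brown: ρ = 2r/(1 + r) = 2(0.806)/(1 + 0.806) = 1.6120/1.806 = 0.8926 → 0.89
T̂ = ρX + (1 − ρ)μ
  = 0.89 × 40.2 + 0.11 × 23.8
  = 35.778 + 2.618
  = 38.3960
  ≈ 38.396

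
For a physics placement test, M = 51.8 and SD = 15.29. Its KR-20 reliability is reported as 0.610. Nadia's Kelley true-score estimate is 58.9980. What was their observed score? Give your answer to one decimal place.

63.6

T̂ = ρX + (1 − ρ)μ  ⇒  X = (T̂ − (1 − ρ)μ) / ρ
X = (58.9980 − 0.390 × 51.8) / 0.610 = (58.9980 − 20.2020) / 0.610 = 38.7960 / 0.610 = 63.600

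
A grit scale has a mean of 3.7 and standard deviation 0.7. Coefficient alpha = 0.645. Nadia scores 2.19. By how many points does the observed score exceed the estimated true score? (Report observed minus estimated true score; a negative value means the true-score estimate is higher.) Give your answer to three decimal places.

Kelley's formula gives T̂ = 0.645·2.19 + 0.355·3.7 = 1.41255 + 1.3135 = 2.72605.
X − T̂ = 2.19 − 2.7260 = -0.5360 → -0.536

-0.536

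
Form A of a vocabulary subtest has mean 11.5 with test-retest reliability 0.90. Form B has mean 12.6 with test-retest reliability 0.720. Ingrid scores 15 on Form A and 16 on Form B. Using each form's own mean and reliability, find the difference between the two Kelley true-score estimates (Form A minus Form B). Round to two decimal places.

T̂_A = 0.90(15) + 0.10(11.5) = 14.6500
T̂_B = 0.720(16) + 0.280(12.6) = 15.0480
T̂_A − T̂_B = -0.3980

-0.40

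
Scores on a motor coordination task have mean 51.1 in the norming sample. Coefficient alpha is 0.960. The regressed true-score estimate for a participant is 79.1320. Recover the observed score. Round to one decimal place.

80.3

T̂ = ρX + (1 − ρ)μ  ⇒  X = (T̂ − (1 − ρ)μ) / ρ
X = (79.1320 − 0.040 × 51.1) / 0.960 = (79.1320 − 2.0440) / 0.960 = 77.0880 / 0.960 = 80.300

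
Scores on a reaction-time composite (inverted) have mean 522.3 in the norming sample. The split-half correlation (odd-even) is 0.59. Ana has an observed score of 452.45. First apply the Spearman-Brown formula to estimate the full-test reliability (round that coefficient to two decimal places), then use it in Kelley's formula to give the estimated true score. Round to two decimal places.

Spearman-Brown: ρ = 2r/(1 + r) = 2(0.59)/(1 + 0.59) = 1.180/1.59 = 0.7421 → 0.74
T̂ = 0.74(452.45) + 0.26(522.3) = 334.8130 + 135.798 = 470.611 → 470.61

470.61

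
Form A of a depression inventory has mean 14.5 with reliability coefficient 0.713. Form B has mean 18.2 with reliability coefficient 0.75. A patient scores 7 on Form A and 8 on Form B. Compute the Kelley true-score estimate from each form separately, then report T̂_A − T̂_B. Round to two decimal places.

-1.40

T̂_A = 0.713(7) + 0.287(14.5) = 9.1525
T̂_B = 0.75(8) + 0.25(18.2) = 10.5500
T̂_A − T̂_B = -1.3975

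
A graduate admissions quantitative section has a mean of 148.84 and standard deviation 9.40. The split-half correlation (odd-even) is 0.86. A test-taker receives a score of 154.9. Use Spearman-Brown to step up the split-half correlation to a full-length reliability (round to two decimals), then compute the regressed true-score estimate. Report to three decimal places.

154.415

Spearman-Brown: ρ = 2r/(1 + r) = 2(0.86)/(1 + 0.86) = 1.720/1.86 = 0.9247 → 0.92
Kelley's formula gives T̂ = 0.92·154.9 + 0.08·148.84 = 142.508 + 11.9072 = 154.4152.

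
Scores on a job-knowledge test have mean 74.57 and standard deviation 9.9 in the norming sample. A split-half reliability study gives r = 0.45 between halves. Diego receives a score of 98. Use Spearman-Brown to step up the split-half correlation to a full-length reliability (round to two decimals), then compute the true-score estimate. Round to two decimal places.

89.10

Spearman-Brown: ρ = 2r/(1 + r) = 2(0.45)/(1 + 0.45) = 0.900/1.45 = 0.6207 → 0.62
Regress the observed score toward the mean by the unreliability: T̂ = 0.62·98 + 0.38·74.57 = 60.76 + 28.3366 = 89.097.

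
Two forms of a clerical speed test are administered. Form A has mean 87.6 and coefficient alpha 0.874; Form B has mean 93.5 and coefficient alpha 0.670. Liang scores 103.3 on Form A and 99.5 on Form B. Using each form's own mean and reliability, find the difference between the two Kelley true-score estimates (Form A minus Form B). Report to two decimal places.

T̂_A = 0.874(103.3) + 0.126(87.6) = 101.3218
T̂_B = 0.670(99.5) + 0.330(93.5) = 97.5200
T̂_A − T̂_B = 3.8018

3.80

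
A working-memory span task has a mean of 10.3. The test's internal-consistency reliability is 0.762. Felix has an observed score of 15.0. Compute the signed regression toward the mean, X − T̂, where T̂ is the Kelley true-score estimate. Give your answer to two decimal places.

Kelley's formula gives T̂ = 0.762·15.0 + 0.238·10.3 = 11.4300 + 2.4514 = 13.8814.
X − T̂ = 15.0 − 13.881 = 1.119 → 1.12

1.12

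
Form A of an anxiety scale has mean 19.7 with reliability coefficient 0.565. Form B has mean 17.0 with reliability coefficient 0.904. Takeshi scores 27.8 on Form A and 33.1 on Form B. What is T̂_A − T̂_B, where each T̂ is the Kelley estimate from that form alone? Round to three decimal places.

T̂_A = 0.565(27.8) + 0.435(19.7) = 24.27650
T̂_B = 0.904(33.1) + 0.096(17.0) = 31.55440
T̂_A − T̂_B = -7.27790

-7.278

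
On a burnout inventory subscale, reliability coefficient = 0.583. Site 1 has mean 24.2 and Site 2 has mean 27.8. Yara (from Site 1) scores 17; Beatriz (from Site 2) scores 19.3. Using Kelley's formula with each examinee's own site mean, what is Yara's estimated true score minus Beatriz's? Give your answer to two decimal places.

-2.84

T̂_Yara = 0.583(17) + 0.417(24.2) = 20.0024
T̂_Beatriz = 0.583(19.3) + 0.417(27.8) = 22.8445
Difference = 20.0024 − 22.8445 = -2.8421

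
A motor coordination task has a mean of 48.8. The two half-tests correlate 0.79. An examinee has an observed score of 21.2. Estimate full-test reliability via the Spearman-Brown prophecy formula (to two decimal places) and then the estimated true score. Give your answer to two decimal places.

Spearman-Brown: ρ = 2r/(1 + r) = 2(0.79)/(1 + 0.79) = 1.580/1.79 = 0.8827 → 0.88
T̂ = 0.88(21.2) + 0.12(48.8) = 18.656 + 5.856 = 24.512 → 24.51

24.51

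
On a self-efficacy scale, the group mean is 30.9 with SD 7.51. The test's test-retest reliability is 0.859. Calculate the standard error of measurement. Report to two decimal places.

2.82

SEM = SD · √(1 − ρ) = 7.51 × √0.141 = 7.51 × 0.3755 = 2.820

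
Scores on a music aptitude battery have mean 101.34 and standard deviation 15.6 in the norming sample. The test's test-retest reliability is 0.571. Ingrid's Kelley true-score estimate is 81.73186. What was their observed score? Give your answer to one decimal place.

67.0

T̂ = ρX + (1 − ρ)μ  ⇒  X = (T̂ − (1 − ρ)μ) / ρ
X = (81.73186 − 0.429 × 101.34) / 0.571 = (81.73186 − 43.47486) / 0.571 = 38.25700 / 0.571 = 67.000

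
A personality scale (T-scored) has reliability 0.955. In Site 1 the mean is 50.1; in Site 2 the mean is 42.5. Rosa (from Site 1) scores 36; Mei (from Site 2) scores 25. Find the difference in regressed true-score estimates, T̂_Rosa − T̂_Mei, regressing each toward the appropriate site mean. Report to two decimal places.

10.85

T̂_Rosa = 0.955(36) + 0.045(50.1) = 36.6345
T̂_Mei = 0.955(25) + 0.045(42.5) = 25.7875
Difference = 36.6345 − 25.7875 = 10.8470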